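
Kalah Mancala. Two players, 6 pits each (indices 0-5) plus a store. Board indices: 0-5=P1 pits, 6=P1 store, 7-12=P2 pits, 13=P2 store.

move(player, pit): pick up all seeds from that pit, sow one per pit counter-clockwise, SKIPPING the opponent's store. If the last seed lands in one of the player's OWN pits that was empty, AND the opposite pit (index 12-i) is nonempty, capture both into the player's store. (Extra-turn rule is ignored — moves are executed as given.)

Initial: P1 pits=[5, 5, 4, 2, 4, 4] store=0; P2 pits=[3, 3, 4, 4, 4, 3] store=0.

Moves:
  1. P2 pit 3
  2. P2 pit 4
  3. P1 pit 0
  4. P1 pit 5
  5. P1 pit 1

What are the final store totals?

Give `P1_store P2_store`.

Move 1: P2 pit3 -> P1=[6,5,4,2,4,4](0) P2=[3,3,4,0,5,4](1)
Move 2: P2 pit4 -> P1=[7,6,5,2,4,4](0) P2=[3,3,4,0,0,5](2)
Move 3: P1 pit0 -> P1=[0,7,6,3,5,5](1) P2=[4,3,4,0,0,5](2)
Move 4: P1 pit5 -> P1=[0,7,6,3,5,0](2) P2=[5,4,5,1,0,5](2)
Move 5: P1 pit1 -> P1=[0,0,7,4,6,1](3) P2=[6,5,5,1,0,5](2)

Answer: 3 2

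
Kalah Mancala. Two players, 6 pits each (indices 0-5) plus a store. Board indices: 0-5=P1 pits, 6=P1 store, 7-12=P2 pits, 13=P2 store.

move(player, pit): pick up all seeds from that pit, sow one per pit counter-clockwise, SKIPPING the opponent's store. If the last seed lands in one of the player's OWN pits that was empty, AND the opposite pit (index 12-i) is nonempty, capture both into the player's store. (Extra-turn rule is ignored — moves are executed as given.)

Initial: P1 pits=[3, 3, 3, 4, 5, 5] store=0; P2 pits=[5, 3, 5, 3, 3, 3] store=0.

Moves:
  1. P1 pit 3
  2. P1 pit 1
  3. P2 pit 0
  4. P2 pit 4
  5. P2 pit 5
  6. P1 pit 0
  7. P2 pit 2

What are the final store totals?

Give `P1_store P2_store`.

Move 1: P1 pit3 -> P1=[3,3,3,0,6,6](1) P2=[6,3,5,3,3,3](0)
Move 2: P1 pit1 -> P1=[3,0,4,1,7,6](1) P2=[6,3,5,3,3,3](0)
Move 3: P2 pit0 -> P1=[3,0,4,1,7,6](1) P2=[0,4,6,4,4,4](1)
Move 4: P2 pit4 -> P1=[4,1,4,1,7,6](1) P2=[0,4,6,4,0,5](2)
Move 5: P2 pit5 -> P1=[5,2,5,2,7,6](1) P2=[0,4,6,4,0,0](3)
Move 6: P1 pit0 -> P1=[0,3,6,3,8,7](1) P2=[0,4,6,4,0,0](3)
Move 7: P2 pit2 -> P1=[1,4,6,3,8,7](1) P2=[0,4,0,5,1,1](4)

Answer: 1 4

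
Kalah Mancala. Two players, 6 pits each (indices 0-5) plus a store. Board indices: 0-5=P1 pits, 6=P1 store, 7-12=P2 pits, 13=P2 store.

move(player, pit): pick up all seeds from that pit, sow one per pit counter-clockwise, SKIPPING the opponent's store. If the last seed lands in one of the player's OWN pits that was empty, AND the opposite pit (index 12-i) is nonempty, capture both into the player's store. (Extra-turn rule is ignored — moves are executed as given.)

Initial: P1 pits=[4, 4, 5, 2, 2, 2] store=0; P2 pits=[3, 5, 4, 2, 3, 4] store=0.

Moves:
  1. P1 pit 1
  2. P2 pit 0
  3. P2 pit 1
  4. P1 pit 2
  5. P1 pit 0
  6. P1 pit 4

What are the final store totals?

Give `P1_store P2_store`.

Move 1: P1 pit1 -> P1=[4,0,6,3,3,3](0) P2=[3,5,4,2,3,4](0)
Move 2: P2 pit0 -> P1=[4,0,6,3,3,3](0) P2=[0,6,5,3,3,4](0)
Move 3: P2 pit1 -> P1=[5,0,6,3,3,3](0) P2=[0,0,6,4,4,5](1)
Move 4: P1 pit2 -> P1=[5,0,0,4,4,4](1) P2=[1,1,6,4,4,5](1)
Move 5: P1 pit0 -> P1=[0,1,1,5,5,5](1) P2=[1,1,6,4,4,5](1)
Move 6: P1 pit4 -> P1=[0,1,1,5,0,6](2) P2=[2,2,7,4,4,5](1)

Answer: 2 1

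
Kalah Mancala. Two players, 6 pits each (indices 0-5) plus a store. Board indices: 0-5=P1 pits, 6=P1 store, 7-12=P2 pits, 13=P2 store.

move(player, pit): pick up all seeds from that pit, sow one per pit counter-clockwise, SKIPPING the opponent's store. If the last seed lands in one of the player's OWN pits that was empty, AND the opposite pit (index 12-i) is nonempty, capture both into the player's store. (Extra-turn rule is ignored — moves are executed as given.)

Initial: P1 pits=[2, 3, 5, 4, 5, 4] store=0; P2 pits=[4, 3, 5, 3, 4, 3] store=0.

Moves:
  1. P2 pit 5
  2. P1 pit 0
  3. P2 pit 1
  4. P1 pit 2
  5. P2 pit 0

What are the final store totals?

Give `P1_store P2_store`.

Move 1: P2 pit5 -> P1=[3,4,5,4,5,4](0) P2=[4,3,5,3,4,0](1)
Move 2: P1 pit0 -> P1=[0,5,6,5,5,4](0) P2=[4,3,5,3,4,0](1)
Move 3: P2 pit1 -> P1=[0,5,6,5,5,4](0) P2=[4,0,6,4,5,0](1)
Move 4: P1 pit2 -> P1=[0,5,0,6,6,5](1) P2=[5,1,6,4,5,0](1)
Move 5: P2 pit0 -> P1=[0,5,0,6,6,5](1) P2=[0,2,7,5,6,1](1)

Answer: 1 1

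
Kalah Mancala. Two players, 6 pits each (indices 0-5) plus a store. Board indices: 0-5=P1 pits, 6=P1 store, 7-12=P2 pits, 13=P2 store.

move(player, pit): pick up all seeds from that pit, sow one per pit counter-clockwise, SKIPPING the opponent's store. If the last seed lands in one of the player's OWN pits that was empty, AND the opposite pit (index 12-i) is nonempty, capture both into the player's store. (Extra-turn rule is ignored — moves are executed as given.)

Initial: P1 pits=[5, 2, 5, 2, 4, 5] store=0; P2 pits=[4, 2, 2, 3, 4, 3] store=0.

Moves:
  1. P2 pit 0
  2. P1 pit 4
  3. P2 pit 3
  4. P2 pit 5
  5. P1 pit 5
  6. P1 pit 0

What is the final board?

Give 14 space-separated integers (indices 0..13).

Answer: 0 4 7 3 1 1 3 3 5 4 1 7 0 2

Derivation:
Move 1: P2 pit0 -> P1=[5,2,5,2,4,5](0) P2=[0,3,3,4,5,3](0)
Move 2: P1 pit4 -> P1=[5,2,5,2,0,6](1) P2=[1,4,3,4,5,3](0)
Move 3: P2 pit3 -> P1=[6,2,5,2,0,6](1) P2=[1,4,3,0,6,4](1)
Move 4: P2 pit5 -> P1=[7,3,6,2,0,6](1) P2=[1,4,3,0,6,0](2)
Move 5: P1 pit5 -> P1=[7,3,6,2,0,0](2) P2=[2,5,4,1,7,0](2)
Move 6: P1 pit0 -> P1=[0,4,7,3,1,1](3) P2=[3,5,4,1,7,0](2)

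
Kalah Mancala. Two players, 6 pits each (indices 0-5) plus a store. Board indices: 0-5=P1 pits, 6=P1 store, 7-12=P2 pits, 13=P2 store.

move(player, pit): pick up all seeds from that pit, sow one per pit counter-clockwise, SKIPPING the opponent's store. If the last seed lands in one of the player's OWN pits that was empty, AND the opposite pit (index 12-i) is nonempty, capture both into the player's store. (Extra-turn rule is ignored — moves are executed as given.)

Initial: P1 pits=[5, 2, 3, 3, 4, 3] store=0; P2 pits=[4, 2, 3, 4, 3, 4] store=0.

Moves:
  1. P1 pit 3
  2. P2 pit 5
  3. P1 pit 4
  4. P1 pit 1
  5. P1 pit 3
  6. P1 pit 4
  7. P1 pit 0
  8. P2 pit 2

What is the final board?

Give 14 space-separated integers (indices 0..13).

Move 1: P1 pit3 -> P1=[5,2,3,0,5,4](1) P2=[4,2,3,4,3,4](0)
Move 2: P2 pit5 -> P1=[6,3,4,0,5,4](1) P2=[4,2,3,4,3,0](1)
Move 3: P1 pit4 -> P1=[6,3,4,0,0,5](2) P2=[5,3,4,4,3,0](1)
Move 4: P1 pit1 -> P1=[6,0,5,1,0,5](6) P2=[5,0,4,4,3,0](1)
Move 5: P1 pit3 -> P1=[6,0,5,0,1,5](6) P2=[5,0,4,4,3,0](1)
Move 6: P1 pit4 -> P1=[6,0,5,0,0,6](6) P2=[5,0,4,4,3,0](1)
Move 7: P1 pit0 -> P1=[0,1,6,1,1,7](7) P2=[5,0,4,4,3,0](1)
Move 8: P2 pit2 -> P1=[0,1,6,1,1,7](7) P2=[5,0,0,5,4,1](2)

Answer: 0 1 6 1 1 7 7 5 0 0 5 4 1 2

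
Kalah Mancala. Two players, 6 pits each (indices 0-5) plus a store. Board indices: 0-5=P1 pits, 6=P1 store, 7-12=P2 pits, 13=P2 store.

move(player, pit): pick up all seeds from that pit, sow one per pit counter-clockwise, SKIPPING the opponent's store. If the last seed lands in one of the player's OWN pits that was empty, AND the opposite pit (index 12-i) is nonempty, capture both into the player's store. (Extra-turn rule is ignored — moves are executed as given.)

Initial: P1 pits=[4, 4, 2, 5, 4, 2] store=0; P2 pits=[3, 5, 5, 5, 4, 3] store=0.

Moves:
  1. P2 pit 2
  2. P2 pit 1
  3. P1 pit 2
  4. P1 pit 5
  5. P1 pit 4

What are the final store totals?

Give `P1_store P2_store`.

Move 1: P2 pit2 -> P1=[5,4,2,5,4,2](0) P2=[3,5,0,6,5,4](1)
Move 2: P2 pit1 -> P1=[5,4,2,5,4,2](0) P2=[3,0,1,7,6,5](2)
Move 3: P1 pit2 -> P1=[5,4,0,6,5,2](0) P2=[3,0,1,7,6,5](2)
Move 4: P1 pit5 -> P1=[5,4,0,6,5,0](1) P2=[4,0,1,7,6,5](2)
Move 5: P1 pit4 -> P1=[5,4,0,6,0,1](2) P2=[5,1,2,7,6,5](2)

Answer: 2 2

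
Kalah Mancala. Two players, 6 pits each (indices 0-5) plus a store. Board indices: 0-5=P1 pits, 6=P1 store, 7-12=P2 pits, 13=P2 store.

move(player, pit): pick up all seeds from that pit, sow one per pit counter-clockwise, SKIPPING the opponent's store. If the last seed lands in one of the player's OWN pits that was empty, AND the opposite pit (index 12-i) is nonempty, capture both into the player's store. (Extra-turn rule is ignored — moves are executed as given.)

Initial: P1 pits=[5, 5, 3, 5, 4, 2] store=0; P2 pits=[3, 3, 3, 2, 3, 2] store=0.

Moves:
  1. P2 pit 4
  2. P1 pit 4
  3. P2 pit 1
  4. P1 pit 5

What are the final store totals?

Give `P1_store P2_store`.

Move 1: P2 pit4 -> P1=[6,5,3,5,4,2](0) P2=[3,3,3,2,0,3](1)
Move 2: P1 pit4 -> P1=[6,5,3,5,0,3](1) P2=[4,4,3,2,0,3](1)
Move 3: P2 pit1 -> P1=[6,5,3,5,0,3](1) P2=[4,0,4,3,1,4](1)
Move 4: P1 pit5 -> P1=[6,5,3,5,0,0](2) P2=[5,1,4,3,1,4](1)

Answer: 2 1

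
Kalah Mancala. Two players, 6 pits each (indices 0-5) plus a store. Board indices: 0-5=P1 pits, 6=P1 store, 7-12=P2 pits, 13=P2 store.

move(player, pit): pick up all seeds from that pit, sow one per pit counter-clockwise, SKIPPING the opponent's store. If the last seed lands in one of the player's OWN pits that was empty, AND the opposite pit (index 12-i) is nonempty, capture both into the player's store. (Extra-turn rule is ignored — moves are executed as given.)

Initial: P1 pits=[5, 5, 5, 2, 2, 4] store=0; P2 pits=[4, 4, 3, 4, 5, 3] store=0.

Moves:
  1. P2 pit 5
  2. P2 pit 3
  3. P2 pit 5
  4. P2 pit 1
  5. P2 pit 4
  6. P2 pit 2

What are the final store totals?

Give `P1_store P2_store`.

Move 1: P2 pit5 -> P1=[6,6,5,2,2,4](0) P2=[4,4,3,4,5,0](1)
Move 2: P2 pit3 -> P1=[7,6,5,2,2,4](0) P2=[4,4,3,0,6,1](2)
Move 3: P2 pit5 -> P1=[7,6,5,2,2,4](0) P2=[4,4,3,0,6,0](3)
Move 4: P2 pit1 -> P1=[0,6,5,2,2,4](0) P2=[4,0,4,1,7,0](11)
Move 5: P2 pit4 -> P1=[1,7,6,3,3,4](0) P2=[4,0,4,1,0,1](12)
Move 6: P2 pit2 -> P1=[1,7,6,3,3,4](0) P2=[4,0,0,2,1,2](13)

Answer: 0 13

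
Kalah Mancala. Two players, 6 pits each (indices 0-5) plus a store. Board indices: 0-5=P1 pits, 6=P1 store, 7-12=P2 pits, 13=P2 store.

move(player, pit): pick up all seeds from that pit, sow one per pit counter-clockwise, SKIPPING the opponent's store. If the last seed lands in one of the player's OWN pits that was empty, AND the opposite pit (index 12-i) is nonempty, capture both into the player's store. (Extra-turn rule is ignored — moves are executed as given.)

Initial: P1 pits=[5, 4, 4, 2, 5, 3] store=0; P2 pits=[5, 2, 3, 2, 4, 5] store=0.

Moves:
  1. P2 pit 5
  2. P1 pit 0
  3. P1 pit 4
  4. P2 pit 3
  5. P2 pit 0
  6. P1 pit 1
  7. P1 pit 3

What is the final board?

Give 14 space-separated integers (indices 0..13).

Move 1: P2 pit5 -> P1=[6,5,5,3,5,3](0) P2=[5,2,3,2,4,0](1)
Move 2: P1 pit0 -> P1=[0,6,6,4,6,4](1) P2=[5,2,3,2,4,0](1)
Move 3: P1 pit4 -> P1=[0,6,6,4,0,5](2) P2=[6,3,4,3,4,0](1)
Move 4: P2 pit3 -> P1=[0,6,6,4,0,5](2) P2=[6,3,4,0,5,1](2)
Move 5: P2 pit0 -> P1=[0,6,6,4,0,5](2) P2=[0,4,5,1,6,2](3)
Move 6: P1 pit1 -> P1=[0,0,7,5,1,6](3) P2=[1,4,5,1,6,2](3)
Move 7: P1 pit3 -> P1=[0,0,7,0,2,7](4) P2=[2,5,5,1,6,2](3)

Answer: 0 0 7 0 2 7 4 2 5 5 1 6 2 3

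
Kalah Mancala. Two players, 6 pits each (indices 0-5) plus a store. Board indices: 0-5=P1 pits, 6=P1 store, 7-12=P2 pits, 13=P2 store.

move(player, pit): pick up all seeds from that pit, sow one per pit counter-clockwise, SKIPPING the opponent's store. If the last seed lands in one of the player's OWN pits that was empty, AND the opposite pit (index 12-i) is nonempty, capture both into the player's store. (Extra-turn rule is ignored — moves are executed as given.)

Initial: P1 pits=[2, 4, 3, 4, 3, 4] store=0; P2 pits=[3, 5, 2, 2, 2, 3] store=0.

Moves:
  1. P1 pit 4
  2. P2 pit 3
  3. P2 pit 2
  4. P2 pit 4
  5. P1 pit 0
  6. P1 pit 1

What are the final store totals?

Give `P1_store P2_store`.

Move 1: P1 pit4 -> P1=[2,4,3,4,0,5](1) P2=[4,5,2,2,2,3](0)
Move 2: P2 pit3 -> P1=[2,4,3,4,0,5](1) P2=[4,5,2,0,3,4](0)
Move 3: P2 pit2 -> P1=[2,4,3,4,0,5](1) P2=[4,5,0,1,4,4](0)
Move 4: P2 pit4 -> P1=[3,5,3,4,0,5](1) P2=[4,5,0,1,0,5](1)
Move 5: P1 pit0 -> P1=[0,6,4,5,0,5](1) P2=[4,5,0,1,0,5](1)
Move 6: P1 pit1 -> P1=[0,0,5,6,1,6](2) P2=[5,5,0,1,0,5](1)

Answer: 2 1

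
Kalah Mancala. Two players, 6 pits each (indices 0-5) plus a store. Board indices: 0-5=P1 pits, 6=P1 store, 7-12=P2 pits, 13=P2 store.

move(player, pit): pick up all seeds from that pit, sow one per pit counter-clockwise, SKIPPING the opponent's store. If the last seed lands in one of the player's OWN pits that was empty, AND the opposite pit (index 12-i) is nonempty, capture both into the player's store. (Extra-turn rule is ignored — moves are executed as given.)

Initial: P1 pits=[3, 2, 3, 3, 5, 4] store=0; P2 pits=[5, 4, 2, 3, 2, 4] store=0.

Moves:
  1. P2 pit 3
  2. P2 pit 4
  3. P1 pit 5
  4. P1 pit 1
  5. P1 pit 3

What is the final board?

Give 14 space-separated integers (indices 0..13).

Move 1: P2 pit3 -> P1=[3,2,3,3,5,4](0) P2=[5,4,2,0,3,5](1)
Move 2: P2 pit4 -> P1=[4,2,3,3,5,4](0) P2=[5,4,2,0,0,6](2)
Move 3: P1 pit5 -> P1=[4,2,3,3,5,0](1) P2=[6,5,3,0,0,6](2)
Move 4: P1 pit1 -> P1=[4,0,4,4,5,0](1) P2=[6,5,3,0,0,6](2)
Move 5: P1 pit3 -> P1=[4,0,4,0,6,1](2) P2=[7,5,3,0,0,6](2)

Answer: 4 0 4 0 6 1 2 7 5 3 0 0 6 2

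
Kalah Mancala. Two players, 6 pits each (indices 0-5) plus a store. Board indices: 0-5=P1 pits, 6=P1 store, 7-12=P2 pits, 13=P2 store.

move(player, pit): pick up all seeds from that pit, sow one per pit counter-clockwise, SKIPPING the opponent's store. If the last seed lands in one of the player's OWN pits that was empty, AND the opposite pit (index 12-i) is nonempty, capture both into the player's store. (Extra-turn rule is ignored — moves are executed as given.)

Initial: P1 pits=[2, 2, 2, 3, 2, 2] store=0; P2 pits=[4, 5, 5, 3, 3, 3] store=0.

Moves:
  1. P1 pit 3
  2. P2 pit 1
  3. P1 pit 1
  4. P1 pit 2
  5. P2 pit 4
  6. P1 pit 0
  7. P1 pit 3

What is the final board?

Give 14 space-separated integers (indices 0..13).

Move 1: P1 pit3 -> P1=[2,2,2,0,3,3](1) P2=[4,5,5,3,3,3](0)
Move 2: P2 pit1 -> P1=[2,2,2,0,3,3](1) P2=[4,0,6,4,4,4](1)
Move 3: P1 pit1 -> P1=[2,0,3,0,3,3](8) P2=[4,0,0,4,4,4](1)
Move 4: P1 pit2 -> P1=[2,0,0,1,4,4](8) P2=[4,0,0,4,4,4](1)
Move 5: P2 pit4 -> P1=[3,1,0,1,4,4](8) P2=[4,0,0,4,0,5](2)
Move 6: P1 pit0 -> P1=[0,2,1,2,4,4](8) P2=[4,0,0,4,0,5](2)
Move 7: P1 pit3 -> P1=[0,2,1,0,5,5](8) P2=[4,0,0,4,0,5](2)

Answer: 0 2 1 0 5 5 8 4 0 0 4 0 5 2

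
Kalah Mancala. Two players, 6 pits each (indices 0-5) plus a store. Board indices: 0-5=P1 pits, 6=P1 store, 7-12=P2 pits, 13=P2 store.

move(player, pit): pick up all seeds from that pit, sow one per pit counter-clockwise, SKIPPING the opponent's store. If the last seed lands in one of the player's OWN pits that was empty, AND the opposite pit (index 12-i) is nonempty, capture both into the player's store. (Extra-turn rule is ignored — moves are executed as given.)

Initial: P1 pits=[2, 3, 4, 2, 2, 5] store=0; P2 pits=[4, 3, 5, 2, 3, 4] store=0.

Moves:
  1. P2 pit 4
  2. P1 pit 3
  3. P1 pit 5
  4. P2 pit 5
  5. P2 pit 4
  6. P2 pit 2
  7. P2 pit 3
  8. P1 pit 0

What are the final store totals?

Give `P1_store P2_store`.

Answer: 1 9

Derivation:
Move 1: P2 pit4 -> P1=[3,3,4,2,2,5](0) P2=[4,3,5,2,0,5](1)
Move 2: P1 pit3 -> P1=[3,3,4,0,3,6](0) P2=[4,3,5,2,0,5](1)
Move 3: P1 pit5 -> P1=[3,3,4,0,3,0](1) P2=[5,4,6,3,1,5](1)
Move 4: P2 pit5 -> P1=[4,4,5,1,3,0](1) P2=[5,4,6,3,1,0](2)
Move 5: P2 pit4 -> P1=[0,4,5,1,3,0](1) P2=[5,4,6,3,0,0](7)
Move 6: P2 pit2 -> P1=[1,5,5,1,3,0](1) P2=[5,4,0,4,1,1](8)
Move 7: P2 pit3 -> P1=[2,5,5,1,3,0](1) P2=[5,4,0,0,2,2](9)
Move 8: P1 pit0 -> P1=[0,6,6,1,3,0](1) P2=[5,4,0,0,2,2](9)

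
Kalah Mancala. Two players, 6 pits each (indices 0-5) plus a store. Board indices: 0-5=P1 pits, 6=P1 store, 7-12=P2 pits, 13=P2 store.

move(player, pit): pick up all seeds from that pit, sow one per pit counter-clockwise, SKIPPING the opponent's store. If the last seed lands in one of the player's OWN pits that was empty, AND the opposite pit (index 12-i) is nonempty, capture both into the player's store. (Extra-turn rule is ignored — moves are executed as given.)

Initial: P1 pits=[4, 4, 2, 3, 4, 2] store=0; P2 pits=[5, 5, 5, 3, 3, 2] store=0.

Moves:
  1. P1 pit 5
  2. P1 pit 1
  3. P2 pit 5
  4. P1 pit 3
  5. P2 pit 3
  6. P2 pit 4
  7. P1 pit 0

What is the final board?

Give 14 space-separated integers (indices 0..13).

Answer: 0 2 4 1 7 2 10 1 5 5 0 0 2 3

Derivation:
Move 1: P1 pit5 -> P1=[4,4,2,3,4,0](1) P2=[6,5,5,3,3,2](0)
Move 2: P1 pit1 -> P1=[4,0,3,4,5,0](8) P2=[0,5,5,3,3,2](0)
Move 3: P2 pit5 -> P1=[5,0,3,4,5,0](8) P2=[0,5,5,3,3,0](1)
Move 4: P1 pit3 -> P1=[5,0,3,0,6,1](9) P2=[1,5,5,3,3,0](1)
Move 5: P2 pit3 -> P1=[5,0,3,0,6,1](9) P2=[1,5,5,0,4,1](2)
Move 6: P2 pit4 -> P1=[6,1,3,0,6,1](9) P2=[1,5,5,0,0,2](3)
Move 7: P1 pit0 -> P1=[0,2,4,1,7,2](10) P2=[1,5,5,0,0,2](3)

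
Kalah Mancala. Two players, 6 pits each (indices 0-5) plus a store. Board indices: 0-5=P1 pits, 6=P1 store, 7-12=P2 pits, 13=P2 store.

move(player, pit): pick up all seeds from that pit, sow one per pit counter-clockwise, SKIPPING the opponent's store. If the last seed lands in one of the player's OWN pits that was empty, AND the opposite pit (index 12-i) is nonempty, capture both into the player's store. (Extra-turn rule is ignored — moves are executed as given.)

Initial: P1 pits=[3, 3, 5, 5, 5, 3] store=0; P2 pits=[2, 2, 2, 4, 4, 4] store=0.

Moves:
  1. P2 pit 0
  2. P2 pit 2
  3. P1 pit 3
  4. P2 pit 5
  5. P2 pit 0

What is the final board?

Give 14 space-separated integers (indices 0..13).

Move 1: P2 pit0 -> P1=[3,3,5,5,5,3](0) P2=[0,3,3,4,4,4](0)
Move 2: P2 pit2 -> P1=[3,3,5,5,5,3](0) P2=[0,3,0,5,5,5](0)
Move 3: P1 pit3 -> P1=[3,3,5,0,6,4](1) P2=[1,4,0,5,5,5](0)
Move 4: P2 pit5 -> P1=[4,4,6,1,6,4](1) P2=[1,4,0,5,5,0](1)
Move 5: P2 pit0 -> P1=[4,4,6,1,6,4](1) P2=[0,5,0,5,5,0](1)

Answer: 4 4 6 1 6 4 1 0 5 0 5 5 0 1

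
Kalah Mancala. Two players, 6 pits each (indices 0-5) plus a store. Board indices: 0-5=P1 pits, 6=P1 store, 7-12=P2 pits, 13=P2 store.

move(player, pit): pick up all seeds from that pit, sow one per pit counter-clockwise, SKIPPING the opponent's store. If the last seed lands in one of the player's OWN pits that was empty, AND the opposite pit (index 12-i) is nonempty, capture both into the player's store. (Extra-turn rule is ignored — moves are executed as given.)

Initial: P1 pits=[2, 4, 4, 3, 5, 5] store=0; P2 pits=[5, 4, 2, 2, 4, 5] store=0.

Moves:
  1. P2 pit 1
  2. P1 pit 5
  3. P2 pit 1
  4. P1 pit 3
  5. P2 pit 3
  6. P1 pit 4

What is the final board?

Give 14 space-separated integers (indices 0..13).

Move 1: P2 pit1 -> P1=[2,4,4,3,5,5](0) P2=[5,0,3,3,5,6](0)
Move 2: P1 pit5 -> P1=[2,4,4,3,5,0](1) P2=[6,1,4,4,5,6](0)
Move 3: P2 pit1 -> P1=[2,4,4,3,5,0](1) P2=[6,0,5,4,5,6](0)
Move 4: P1 pit3 -> P1=[2,4,4,0,6,1](2) P2=[6,0,5,4,5,6](0)
Move 5: P2 pit3 -> P1=[3,4,4,0,6,1](2) P2=[6,0,5,0,6,7](1)
Move 6: P1 pit4 -> P1=[3,4,4,0,0,2](3) P2=[7,1,6,1,6,7](1)

Answer: 3 4 4 0 0 2 3 7 1 6 1 6 7 1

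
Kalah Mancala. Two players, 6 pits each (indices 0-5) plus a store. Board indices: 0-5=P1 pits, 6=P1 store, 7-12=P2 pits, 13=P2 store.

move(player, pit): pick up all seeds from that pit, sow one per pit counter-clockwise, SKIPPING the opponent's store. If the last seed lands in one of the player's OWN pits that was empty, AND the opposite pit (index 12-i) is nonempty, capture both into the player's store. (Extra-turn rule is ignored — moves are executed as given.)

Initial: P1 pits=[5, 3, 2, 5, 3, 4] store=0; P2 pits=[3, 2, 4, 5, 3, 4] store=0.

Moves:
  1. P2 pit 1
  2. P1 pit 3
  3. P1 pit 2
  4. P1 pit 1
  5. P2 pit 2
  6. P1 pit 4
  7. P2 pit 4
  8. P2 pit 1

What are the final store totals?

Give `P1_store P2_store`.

Move 1: P2 pit1 -> P1=[5,3,2,5,3,4](0) P2=[3,0,5,6,3,4](0)
Move 2: P1 pit3 -> P1=[5,3,2,0,4,5](1) P2=[4,1,5,6,3,4](0)
Move 3: P1 pit2 -> P1=[5,3,0,1,5,5](1) P2=[4,1,5,6,3,4](0)
Move 4: P1 pit1 -> P1=[5,0,1,2,6,5](1) P2=[4,1,5,6,3,4](0)
Move 5: P2 pit2 -> P1=[6,0,1,2,6,5](1) P2=[4,1,0,7,4,5](1)
Move 6: P1 pit4 -> P1=[6,0,1,2,0,6](2) P2=[5,2,1,8,4,5](1)
Move 7: P2 pit4 -> P1=[7,1,1,2,0,6](2) P2=[5,2,1,8,0,6](2)
Move 8: P2 pit1 -> P1=[7,1,1,2,0,6](2) P2=[5,0,2,9,0,6](2)

Answer: 2 2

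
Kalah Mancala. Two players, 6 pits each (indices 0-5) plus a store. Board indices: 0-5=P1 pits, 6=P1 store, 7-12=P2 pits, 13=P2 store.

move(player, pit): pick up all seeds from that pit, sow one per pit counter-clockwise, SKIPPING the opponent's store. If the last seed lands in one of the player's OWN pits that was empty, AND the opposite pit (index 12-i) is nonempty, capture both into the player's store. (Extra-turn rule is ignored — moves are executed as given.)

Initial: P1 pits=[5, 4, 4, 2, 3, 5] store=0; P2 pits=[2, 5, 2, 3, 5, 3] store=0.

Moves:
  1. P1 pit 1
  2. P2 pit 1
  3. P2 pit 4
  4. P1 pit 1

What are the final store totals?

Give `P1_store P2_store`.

Answer: 0 2

Derivation:
Move 1: P1 pit1 -> P1=[5,0,5,3,4,6](0) P2=[2,5,2,3,5,3](0)
Move 2: P2 pit1 -> P1=[5,0,5,3,4,6](0) P2=[2,0,3,4,6,4](1)
Move 3: P2 pit4 -> P1=[6,1,6,4,4,6](0) P2=[2,0,3,4,0,5](2)
Move 4: P1 pit1 -> P1=[6,0,7,4,4,6](0) P2=[2,0,3,4,0,5](2)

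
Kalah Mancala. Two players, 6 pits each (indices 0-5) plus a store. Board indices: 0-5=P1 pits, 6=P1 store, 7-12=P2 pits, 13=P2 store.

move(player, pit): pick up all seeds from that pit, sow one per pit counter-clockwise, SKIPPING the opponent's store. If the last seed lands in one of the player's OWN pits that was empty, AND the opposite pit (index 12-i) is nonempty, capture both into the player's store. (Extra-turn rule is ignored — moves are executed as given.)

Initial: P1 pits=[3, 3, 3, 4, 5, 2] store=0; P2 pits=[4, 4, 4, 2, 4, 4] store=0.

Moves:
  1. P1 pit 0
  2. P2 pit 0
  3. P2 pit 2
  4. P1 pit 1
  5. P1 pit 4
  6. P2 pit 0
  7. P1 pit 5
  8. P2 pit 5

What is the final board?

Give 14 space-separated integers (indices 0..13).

Move 1: P1 pit0 -> P1=[0,4,4,5,5,2](0) P2=[4,4,4,2,4,4](0)
Move 2: P2 pit0 -> P1=[0,4,4,5,5,2](0) P2=[0,5,5,3,5,4](0)
Move 3: P2 pit2 -> P1=[1,4,4,5,5,2](0) P2=[0,5,0,4,6,5](1)
Move 4: P1 pit1 -> P1=[1,0,5,6,6,3](0) P2=[0,5,0,4,6,5](1)
Move 5: P1 pit4 -> P1=[1,0,5,6,0,4](1) P2=[1,6,1,5,6,5](1)
Move 6: P2 pit0 -> P1=[1,0,5,6,0,4](1) P2=[0,7,1,5,6,5](1)
Move 7: P1 pit5 -> P1=[1,0,5,6,0,0](2) P2=[1,8,2,5,6,5](1)
Move 8: P2 pit5 -> P1=[2,1,6,7,0,0](2) P2=[1,8,2,5,6,0](2)

Answer: 2 1 6 7 0 0 2 1 8 2 5 6 0 2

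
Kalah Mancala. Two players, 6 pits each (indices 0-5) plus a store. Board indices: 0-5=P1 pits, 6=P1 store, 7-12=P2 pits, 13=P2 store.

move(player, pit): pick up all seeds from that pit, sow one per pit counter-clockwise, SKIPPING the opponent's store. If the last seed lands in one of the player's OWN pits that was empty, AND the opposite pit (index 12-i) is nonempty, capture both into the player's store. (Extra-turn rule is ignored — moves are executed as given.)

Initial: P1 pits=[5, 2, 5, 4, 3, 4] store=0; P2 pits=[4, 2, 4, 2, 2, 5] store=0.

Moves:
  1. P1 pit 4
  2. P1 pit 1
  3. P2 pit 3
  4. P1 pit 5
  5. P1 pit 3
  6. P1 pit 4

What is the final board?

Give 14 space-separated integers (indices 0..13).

Move 1: P1 pit4 -> P1=[5,2,5,4,0,5](1) P2=[5,2,4,2,2,5](0)
Move 2: P1 pit1 -> P1=[5,0,6,5,0,5](1) P2=[5,2,4,2,2,5](0)
Move 3: P2 pit3 -> P1=[5,0,6,5,0,5](1) P2=[5,2,4,0,3,6](0)
Move 4: P1 pit5 -> P1=[5,0,6,5,0,0](2) P2=[6,3,5,1,3,6](0)
Move 5: P1 pit3 -> P1=[5,0,6,0,1,1](3) P2=[7,4,5,1,3,6](0)
Move 6: P1 pit4 -> P1=[5,0,6,0,0,2](3) P2=[7,4,5,1,3,6](0)

Answer: 5 0 6 0 0 2 3 7 4 5 1 3 6 0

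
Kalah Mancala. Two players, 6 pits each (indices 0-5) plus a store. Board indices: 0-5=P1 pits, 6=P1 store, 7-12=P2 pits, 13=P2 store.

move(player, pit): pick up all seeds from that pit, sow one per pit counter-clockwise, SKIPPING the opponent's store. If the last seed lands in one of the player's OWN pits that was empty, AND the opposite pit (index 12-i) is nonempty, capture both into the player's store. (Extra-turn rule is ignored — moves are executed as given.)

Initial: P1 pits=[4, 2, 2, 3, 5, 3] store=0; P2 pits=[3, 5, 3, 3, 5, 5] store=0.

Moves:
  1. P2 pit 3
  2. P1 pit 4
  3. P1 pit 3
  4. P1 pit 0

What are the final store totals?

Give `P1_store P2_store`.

Answer: 2 1

Derivation:
Move 1: P2 pit3 -> P1=[4,2,2,3,5,3](0) P2=[3,5,3,0,6,6](1)
Move 2: P1 pit4 -> P1=[4,2,2,3,0,4](1) P2=[4,6,4,0,6,6](1)
Move 3: P1 pit3 -> P1=[4,2,2,0,1,5](2) P2=[4,6,4,0,6,6](1)
Move 4: P1 pit0 -> P1=[0,3,3,1,2,5](2) P2=[4,6,4,0,6,6](1)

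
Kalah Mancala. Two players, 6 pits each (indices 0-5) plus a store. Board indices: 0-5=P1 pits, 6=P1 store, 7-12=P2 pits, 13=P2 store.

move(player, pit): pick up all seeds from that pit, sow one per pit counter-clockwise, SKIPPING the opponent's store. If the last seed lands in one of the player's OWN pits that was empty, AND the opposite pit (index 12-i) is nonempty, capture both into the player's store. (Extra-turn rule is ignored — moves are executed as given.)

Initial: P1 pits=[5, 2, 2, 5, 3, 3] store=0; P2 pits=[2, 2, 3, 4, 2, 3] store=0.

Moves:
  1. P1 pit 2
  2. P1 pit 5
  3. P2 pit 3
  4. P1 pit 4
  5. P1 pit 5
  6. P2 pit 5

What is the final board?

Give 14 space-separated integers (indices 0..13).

Answer: 7 3 1 6 0 0 3 4 4 3 0 3 0 2

Derivation:
Move 1: P1 pit2 -> P1=[5,2,0,6,4,3](0) P2=[2,2,3,4,2,3](0)
Move 2: P1 pit5 -> P1=[5,2,0,6,4,0](1) P2=[3,3,3,4,2,3](0)
Move 3: P2 pit3 -> P1=[6,2,0,6,4,0](1) P2=[3,3,3,0,3,4](1)
Move 4: P1 pit4 -> P1=[6,2,0,6,0,1](2) P2=[4,4,3,0,3,4](1)
Move 5: P1 pit5 -> P1=[6,2,0,6,0,0](3) P2=[4,4,3,0,3,4](1)
Move 6: P2 pit5 -> P1=[7,3,1,6,0,0](3) P2=[4,4,3,0,3,0](2)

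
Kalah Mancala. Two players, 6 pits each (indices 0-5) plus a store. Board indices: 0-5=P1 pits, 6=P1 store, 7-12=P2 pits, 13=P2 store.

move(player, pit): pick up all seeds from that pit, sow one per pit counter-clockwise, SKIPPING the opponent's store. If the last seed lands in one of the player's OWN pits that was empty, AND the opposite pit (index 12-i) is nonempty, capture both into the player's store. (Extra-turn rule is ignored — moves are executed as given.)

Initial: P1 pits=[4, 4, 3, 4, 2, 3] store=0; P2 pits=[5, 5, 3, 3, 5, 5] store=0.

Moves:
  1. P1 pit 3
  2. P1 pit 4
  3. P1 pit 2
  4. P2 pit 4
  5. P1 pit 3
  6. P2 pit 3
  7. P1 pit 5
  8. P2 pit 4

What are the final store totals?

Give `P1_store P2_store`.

Answer: 3 3

Derivation:
Move 1: P1 pit3 -> P1=[4,4,3,0,3,4](1) P2=[6,5,3,3,5,5](0)
Move 2: P1 pit4 -> P1=[4,4,3,0,0,5](2) P2=[7,5,3,3,5,5](0)
Move 3: P1 pit2 -> P1=[4,4,0,1,1,6](2) P2=[7,5,3,3,5,5](0)
Move 4: P2 pit4 -> P1=[5,5,1,1,1,6](2) P2=[7,5,3,3,0,6](1)
Move 5: P1 pit3 -> P1=[5,5,1,0,2,6](2) P2=[7,5,3,3,0,6](1)
Move 6: P2 pit3 -> P1=[5,5,1,0,2,6](2) P2=[7,5,3,0,1,7](2)
Move 7: P1 pit5 -> P1=[5,5,1,0,2,0](3) P2=[8,6,4,1,2,7](2)
Move 8: P2 pit4 -> P1=[5,5,1,0,2,0](3) P2=[8,6,4,1,0,8](3)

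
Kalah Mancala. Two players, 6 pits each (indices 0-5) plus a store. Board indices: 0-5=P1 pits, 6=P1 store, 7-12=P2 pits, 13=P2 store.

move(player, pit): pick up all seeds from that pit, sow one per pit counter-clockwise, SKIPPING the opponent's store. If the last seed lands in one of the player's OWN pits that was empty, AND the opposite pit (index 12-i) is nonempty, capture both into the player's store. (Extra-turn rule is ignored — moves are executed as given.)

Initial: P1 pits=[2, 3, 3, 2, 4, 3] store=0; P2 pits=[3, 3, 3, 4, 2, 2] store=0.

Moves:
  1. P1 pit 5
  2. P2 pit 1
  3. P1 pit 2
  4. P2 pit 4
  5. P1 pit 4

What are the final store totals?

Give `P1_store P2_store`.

Move 1: P1 pit5 -> P1=[2,3,3,2,4,0](1) P2=[4,4,3,4,2,2](0)
Move 2: P2 pit1 -> P1=[2,3,3,2,4,0](1) P2=[4,0,4,5,3,3](0)
Move 3: P1 pit2 -> P1=[2,3,0,3,5,0](6) P2=[0,0,4,5,3,3](0)
Move 4: P2 pit4 -> P1=[3,3,0,3,5,0](6) P2=[0,0,4,5,0,4](1)
Move 5: P1 pit4 -> P1=[3,3,0,3,0,1](7) P2=[1,1,5,5,0,4](1)

Answer: 7 1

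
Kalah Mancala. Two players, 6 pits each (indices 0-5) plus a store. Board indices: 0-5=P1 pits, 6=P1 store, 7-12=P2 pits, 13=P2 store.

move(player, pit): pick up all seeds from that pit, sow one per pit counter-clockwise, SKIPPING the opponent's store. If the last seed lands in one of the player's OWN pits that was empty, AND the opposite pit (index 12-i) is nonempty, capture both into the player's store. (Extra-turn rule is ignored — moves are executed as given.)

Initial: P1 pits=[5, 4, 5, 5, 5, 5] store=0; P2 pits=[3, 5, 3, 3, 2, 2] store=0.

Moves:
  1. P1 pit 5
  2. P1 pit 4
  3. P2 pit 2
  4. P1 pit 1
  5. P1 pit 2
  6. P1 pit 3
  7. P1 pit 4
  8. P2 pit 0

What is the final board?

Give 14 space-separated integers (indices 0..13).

Move 1: P1 pit5 -> P1=[5,4,5,5,5,0](1) P2=[4,6,4,4,2,2](0)
Move 2: P1 pit4 -> P1=[5,4,5,5,0,1](2) P2=[5,7,5,4,2,2](0)
Move 3: P2 pit2 -> P1=[6,4,5,5,0,1](2) P2=[5,7,0,5,3,3](1)
Move 4: P1 pit1 -> P1=[6,0,6,6,1,2](2) P2=[5,7,0,5,3,3](1)
Move 5: P1 pit2 -> P1=[6,0,0,7,2,3](3) P2=[6,8,0,5,3,3](1)
Move 6: P1 pit3 -> P1=[6,0,0,0,3,4](4) P2=[7,9,1,6,3,3](1)
Move 7: P1 pit4 -> P1=[6,0,0,0,0,5](5) P2=[8,9,1,6,3,3](1)
Move 8: P2 pit0 -> P1=[7,1,0,0,0,5](5) P2=[0,10,2,7,4,4](2)

Answer: 7 1 0 0 0 5 5 0 10 2 7 4 4 2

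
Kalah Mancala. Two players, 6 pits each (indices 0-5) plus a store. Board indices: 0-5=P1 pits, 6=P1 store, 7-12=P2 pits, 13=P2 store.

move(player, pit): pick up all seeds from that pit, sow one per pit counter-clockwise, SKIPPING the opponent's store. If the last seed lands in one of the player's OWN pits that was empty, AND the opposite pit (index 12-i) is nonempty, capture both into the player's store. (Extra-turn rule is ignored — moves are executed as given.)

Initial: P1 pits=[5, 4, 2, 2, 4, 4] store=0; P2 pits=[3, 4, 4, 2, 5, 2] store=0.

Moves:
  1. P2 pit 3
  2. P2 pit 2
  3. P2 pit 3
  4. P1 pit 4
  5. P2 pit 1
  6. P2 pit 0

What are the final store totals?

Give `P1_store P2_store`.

Answer: 1 2

Derivation:
Move 1: P2 pit3 -> P1=[5,4,2,2,4,4](0) P2=[3,4,4,0,6,3](0)
Move 2: P2 pit2 -> P1=[5,4,2,2,4,4](0) P2=[3,4,0,1,7,4](1)
Move 3: P2 pit3 -> P1=[5,4,2,2,4,4](0) P2=[3,4,0,0,8,4](1)
Move 4: P1 pit4 -> P1=[5,4,2,2,0,5](1) P2=[4,5,0,0,8,4](1)
Move 5: P2 pit1 -> P1=[5,4,2,2,0,5](1) P2=[4,0,1,1,9,5](2)
Move 6: P2 pit0 -> P1=[5,4,2,2,0,5](1) P2=[0,1,2,2,10,5](2)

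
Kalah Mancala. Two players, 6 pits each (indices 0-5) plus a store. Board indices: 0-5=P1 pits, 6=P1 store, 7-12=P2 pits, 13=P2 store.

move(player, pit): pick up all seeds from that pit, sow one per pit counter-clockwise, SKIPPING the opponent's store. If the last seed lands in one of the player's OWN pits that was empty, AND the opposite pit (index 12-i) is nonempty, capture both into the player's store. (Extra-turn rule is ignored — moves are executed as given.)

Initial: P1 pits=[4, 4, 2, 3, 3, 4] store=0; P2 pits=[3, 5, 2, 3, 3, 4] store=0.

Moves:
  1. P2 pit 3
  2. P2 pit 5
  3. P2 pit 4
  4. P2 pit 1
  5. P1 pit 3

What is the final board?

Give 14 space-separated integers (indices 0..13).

Move 1: P2 pit3 -> P1=[4,4,2,3,3,4](0) P2=[3,5,2,0,4,5](1)
Move 2: P2 pit5 -> P1=[5,5,3,4,3,4](0) P2=[3,5,2,0,4,0](2)
Move 3: P2 pit4 -> P1=[6,6,3,4,3,4](0) P2=[3,5,2,0,0,1](3)
Move 4: P2 pit1 -> P1=[6,6,3,4,3,4](0) P2=[3,0,3,1,1,2](4)
Move 5: P1 pit3 -> P1=[6,6,3,0,4,5](1) P2=[4,0,3,1,1,2](4)

Answer: 6 6 3 0 4 5 1 4 0 3 1 1 2 4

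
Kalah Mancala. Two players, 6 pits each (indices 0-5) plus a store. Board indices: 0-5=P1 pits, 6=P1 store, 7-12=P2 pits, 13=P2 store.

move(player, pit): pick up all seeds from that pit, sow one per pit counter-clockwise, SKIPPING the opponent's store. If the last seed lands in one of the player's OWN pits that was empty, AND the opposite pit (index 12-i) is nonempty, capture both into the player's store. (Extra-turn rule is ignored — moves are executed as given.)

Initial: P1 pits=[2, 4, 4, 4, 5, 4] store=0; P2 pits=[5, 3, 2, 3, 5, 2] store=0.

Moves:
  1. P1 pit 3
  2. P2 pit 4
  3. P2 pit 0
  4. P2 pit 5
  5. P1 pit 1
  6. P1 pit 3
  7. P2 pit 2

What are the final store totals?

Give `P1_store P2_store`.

Answer: 2 8

Derivation:
Move 1: P1 pit3 -> P1=[2,4,4,0,6,5](1) P2=[6,3,2,3,5,2](0)
Move 2: P2 pit4 -> P1=[3,5,5,0,6,5](1) P2=[6,3,2,3,0,3](1)
Move 3: P2 pit0 -> P1=[3,5,5,0,6,5](1) P2=[0,4,3,4,1,4](2)
Move 4: P2 pit5 -> P1=[4,6,6,0,6,5](1) P2=[0,4,3,4,1,0](3)
Move 5: P1 pit1 -> P1=[4,0,7,1,7,6](2) P2=[1,4,3,4,1,0](3)
Move 6: P1 pit3 -> P1=[4,0,7,0,8,6](2) P2=[1,4,3,4,1,0](3)
Move 7: P2 pit2 -> P1=[0,0,7,0,8,6](2) P2=[1,4,0,5,2,0](8)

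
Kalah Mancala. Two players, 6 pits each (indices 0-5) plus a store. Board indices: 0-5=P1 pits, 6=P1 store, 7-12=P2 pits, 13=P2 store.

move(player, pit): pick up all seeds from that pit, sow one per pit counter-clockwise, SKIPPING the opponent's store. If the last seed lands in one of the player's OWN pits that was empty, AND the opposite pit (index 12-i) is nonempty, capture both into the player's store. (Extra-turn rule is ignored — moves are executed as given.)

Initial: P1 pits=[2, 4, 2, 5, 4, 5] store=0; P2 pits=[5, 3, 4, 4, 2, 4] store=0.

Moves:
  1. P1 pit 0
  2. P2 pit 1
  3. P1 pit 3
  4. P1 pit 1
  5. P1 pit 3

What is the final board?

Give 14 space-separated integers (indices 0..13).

Move 1: P1 pit0 -> P1=[0,5,3,5,4,5](0) P2=[5,3,4,4,2,4](0)
Move 2: P2 pit1 -> P1=[0,5,3,5,4,5](0) P2=[5,0,5,5,3,4](0)
Move 3: P1 pit3 -> P1=[0,5,3,0,5,6](1) P2=[6,1,5,5,3,4](0)
Move 4: P1 pit1 -> P1=[0,0,4,1,6,7](2) P2=[6,1,5,5,3,4](0)
Move 5: P1 pit3 -> P1=[0,0,4,0,7,7](2) P2=[6,1,5,5,3,4](0)

Answer: 0 0 4 0 7 7 2 6 1 5 5 3 4 0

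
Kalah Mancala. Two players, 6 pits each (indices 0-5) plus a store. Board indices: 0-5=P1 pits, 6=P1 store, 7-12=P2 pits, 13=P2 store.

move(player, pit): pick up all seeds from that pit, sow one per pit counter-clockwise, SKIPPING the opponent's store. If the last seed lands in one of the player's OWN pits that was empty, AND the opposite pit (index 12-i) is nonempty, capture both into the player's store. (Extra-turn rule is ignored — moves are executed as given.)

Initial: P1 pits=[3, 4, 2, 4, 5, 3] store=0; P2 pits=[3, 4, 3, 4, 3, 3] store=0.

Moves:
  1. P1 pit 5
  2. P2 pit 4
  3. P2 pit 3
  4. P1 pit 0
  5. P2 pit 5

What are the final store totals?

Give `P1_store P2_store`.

Answer: 6 3

Derivation:
Move 1: P1 pit5 -> P1=[3,4,2,4,5,0](1) P2=[4,5,3,4,3,3](0)
Move 2: P2 pit4 -> P1=[4,4,2,4,5,0](1) P2=[4,5,3,4,0,4](1)
Move 3: P2 pit3 -> P1=[5,4,2,4,5,0](1) P2=[4,5,3,0,1,5](2)
Move 4: P1 pit0 -> P1=[0,5,3,5,6,0](6) P2=[0,5,3,0,1,5](2)
Move 5: P2 pit5 -> P1=[1,6,4,6,6,0](6) P2=[0,5,3,0,1,0](3)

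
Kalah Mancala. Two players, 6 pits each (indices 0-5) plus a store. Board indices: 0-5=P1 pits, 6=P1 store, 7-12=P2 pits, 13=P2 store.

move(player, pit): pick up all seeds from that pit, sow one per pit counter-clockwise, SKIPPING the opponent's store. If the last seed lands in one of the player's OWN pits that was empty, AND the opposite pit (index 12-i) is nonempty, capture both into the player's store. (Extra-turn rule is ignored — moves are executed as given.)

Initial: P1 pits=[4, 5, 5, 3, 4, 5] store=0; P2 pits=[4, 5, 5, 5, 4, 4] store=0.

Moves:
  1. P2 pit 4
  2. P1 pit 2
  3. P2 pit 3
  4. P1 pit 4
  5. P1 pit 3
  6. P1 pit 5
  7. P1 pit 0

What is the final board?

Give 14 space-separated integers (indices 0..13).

Answer: 0 8 1 1 2 1 5 9 7 7 1 2 7 2

Derivation:
Move 1: P2 pit4 -> P1=[5,6,5,3,4,5](0) P2=[4,5,5,5,0,5](1)
Move 2: P1 pit2 -> P1=[5,6,0,4,5,6](1) P2=[5,5,5,5,0,5](1)
Move 3: P2 pit3 -> P1=[6,7,0,4,5,6](1) P2=[5,5,5,0,1,6](2)
Move 4: P1 pit4 -> P1=[6,7,0,4,0,7](2) P2=[6,6,6,0,1,6](2)
Move 5: P1 pit3 -> P1=[6,7,0,0,1,8](3) P2=[7,6,6,0,1,6](2)
Move 6: P1 pit5 -> P1=[7,7,0,0,1,0](4) P2=[8,7,7,1,2,7](2)
Move 7: P1 pit0 -> P1=[0,8,1,1,2,1](5) P2=[9,7,7,1,2,7](2)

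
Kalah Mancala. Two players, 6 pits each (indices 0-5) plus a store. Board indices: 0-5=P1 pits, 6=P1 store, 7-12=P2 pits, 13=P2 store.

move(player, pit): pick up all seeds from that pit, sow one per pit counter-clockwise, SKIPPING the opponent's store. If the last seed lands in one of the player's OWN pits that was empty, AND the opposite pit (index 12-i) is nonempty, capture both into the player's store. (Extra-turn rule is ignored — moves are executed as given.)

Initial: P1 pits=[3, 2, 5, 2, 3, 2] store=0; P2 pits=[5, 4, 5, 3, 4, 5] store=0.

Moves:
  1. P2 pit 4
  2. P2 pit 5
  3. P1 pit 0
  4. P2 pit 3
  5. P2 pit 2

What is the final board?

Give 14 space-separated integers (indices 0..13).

Answer: 1 5 7 4 5 3 0 5 4 0 1 2 2 4

Derivation:
Move 1: P2 pit4 -> P1=[4,3,5,2,3,2](0) P2=[5,4,5,3,0,6](1)
Move 2: P2 pit5 -> P1=[5,4,6,3,4,2](0) P2=[5,4,5,3,0,0](2)
Move 3: P1 pit0 -> P1=[0,5,7,4,5,3](0) P2=[5,4,5,3,0,0](2)
Move 4: P2 pit3 -> P1=[0,5,7,4,5,3](0) P2=[5,4,5,0,1,1](3)
Move 5: P2 pit2 -> P1=[1,5,7,4,5,3](0) P2=[5,4,0,1,2,2](4)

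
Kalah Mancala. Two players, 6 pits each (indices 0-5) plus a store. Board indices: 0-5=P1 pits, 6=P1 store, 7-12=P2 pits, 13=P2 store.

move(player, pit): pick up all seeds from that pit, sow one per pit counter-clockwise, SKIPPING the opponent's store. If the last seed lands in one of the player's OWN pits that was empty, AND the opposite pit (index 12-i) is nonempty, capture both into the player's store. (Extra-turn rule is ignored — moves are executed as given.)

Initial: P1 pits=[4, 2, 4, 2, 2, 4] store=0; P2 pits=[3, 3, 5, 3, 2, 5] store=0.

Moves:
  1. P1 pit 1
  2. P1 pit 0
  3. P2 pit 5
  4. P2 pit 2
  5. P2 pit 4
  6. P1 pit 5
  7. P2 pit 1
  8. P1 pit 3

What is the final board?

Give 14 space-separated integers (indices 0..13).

Move 1: P1 pit1 -> P1=[4,0,5,3,2,4](0) P2=[3,3,5,3,2,5](0)
Move 2: P1 pit0 -> P1=[0,1,6,4,3,4](0) P2=[3,3,5,3,2,5](0)
Move 3: P2 pit5 -> P1=[1,2,7,5,3,4](0) P2=[3,3,5,3,2,0](1)
Move 4: P2 pit2 -> P1=[2,2,7,5,3,4](0) P2=[3,3,0,4,3,1](2)
Move 5: P2 pit4 -> P1=[3,2,7,5,3,4](0) P2=[3,3,0,4,0,2](3)
Move 6: P1 pit5 -> P1=[3,2,7,5,3,0](1) P2=[4,4,1,4,0,2](3)
Move 7: P2 pit1 -> P1=[3,2,7,5,3,0](1) P2=[4,0,2,5,1,3](3)
Move 8: P1 pit3 -> P1=[3,2,7,0,4,1](2) P2=[5,1,2,5,1,3](3)

Answer: 3 2 7 0 4 1 2 5 1 2 5 1 3 3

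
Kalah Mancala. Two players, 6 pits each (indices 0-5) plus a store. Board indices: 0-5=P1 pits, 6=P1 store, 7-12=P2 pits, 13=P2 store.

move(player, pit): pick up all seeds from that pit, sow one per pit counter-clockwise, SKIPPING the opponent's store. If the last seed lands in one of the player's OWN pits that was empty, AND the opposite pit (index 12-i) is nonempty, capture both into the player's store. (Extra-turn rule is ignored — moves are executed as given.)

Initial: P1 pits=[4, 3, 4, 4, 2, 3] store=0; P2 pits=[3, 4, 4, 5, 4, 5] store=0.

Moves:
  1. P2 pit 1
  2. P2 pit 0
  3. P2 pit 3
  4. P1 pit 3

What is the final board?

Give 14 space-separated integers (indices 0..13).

Move 1: P2 pit1 -> P1=[4,3,4,4,2,3](0) P2=[3,0,5,6,5,6](0)
Move 2: P2 pit0 -> P1=[4,3,4,4,2,3](0) P2=[0,1,6,7,5,6](0)
Move 3: P2 pit3 -> P1=[5,4,5,5,2,3](0) P2=[0,1,6,0,6,7](1)
Move 4: P1 pit3 -> P1=[5,4,5,0,3,4](1) P2=[1,2,6,0,6,7](1)

Answer: 5 4 5 0 3 4 1 1 2 6 0 6 7 1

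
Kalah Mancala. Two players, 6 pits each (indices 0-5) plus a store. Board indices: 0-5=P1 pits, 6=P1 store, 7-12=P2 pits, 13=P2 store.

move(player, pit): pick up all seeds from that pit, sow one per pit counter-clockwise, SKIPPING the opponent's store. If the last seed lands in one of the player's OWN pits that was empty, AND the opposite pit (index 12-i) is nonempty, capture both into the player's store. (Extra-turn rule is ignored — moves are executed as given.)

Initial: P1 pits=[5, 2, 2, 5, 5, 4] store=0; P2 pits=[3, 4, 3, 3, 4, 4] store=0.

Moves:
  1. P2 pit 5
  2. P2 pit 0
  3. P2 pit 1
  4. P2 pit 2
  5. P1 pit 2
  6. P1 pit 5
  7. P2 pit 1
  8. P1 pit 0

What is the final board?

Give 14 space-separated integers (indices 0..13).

Move 1: P2 pit5 -> P1=[6,3,3,5,5,4](0) P2=[3,4,3,3,4,0](1)
Move 2: P2 pit0 -> P1=[6,3,3,5,5,4](0) P2=[0,5,4,4,4,0](1)
Move 3: P2 pit1 -> P1=[6,3,3,5,5,4](0) P2=[0,0,5,5,5,1](2)
Move 4: P2 pit2 -> P1=[7,3,3,5,5,4](0) P2=[0,0,0,6,6,2](3)
Move 5: P1 pit2 -> P1=[7,3,0,6,6,5](0) P2=[0,0,0,6,6,2](3)
Move 6: P1 pit5 -> P1=[7,3,0,6,6,0](1) P2=[1,1,1,7,6,2](3)
Move 7: P2 pit1 -> P1=[7,3,0,6,6,0](1) P2=[1,0,2,7,6,2](3)
Move 8: P1 pit0 -> P1=[0,4,1,7,7,1](2) P2=[2,0,2,7,6,2](3)

Answer: 0 4 1 7 7 1 2 2 0 2 7 6 2 3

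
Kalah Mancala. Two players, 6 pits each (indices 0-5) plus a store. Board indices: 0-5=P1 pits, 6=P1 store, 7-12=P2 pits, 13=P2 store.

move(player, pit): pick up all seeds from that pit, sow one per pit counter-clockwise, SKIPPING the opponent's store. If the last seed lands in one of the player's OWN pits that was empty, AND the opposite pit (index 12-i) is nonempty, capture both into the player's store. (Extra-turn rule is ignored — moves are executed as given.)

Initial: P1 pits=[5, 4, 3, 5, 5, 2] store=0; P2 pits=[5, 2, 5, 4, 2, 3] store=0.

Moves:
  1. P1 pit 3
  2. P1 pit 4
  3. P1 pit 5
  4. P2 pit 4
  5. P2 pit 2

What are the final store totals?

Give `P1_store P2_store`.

Answer: 3 2

Derivation:
Move 1: P1 pit3 -> P1=[5,4,3,0,6,3](1) P2=[6,3,5,4,2,3](0)
Move 2: P1 pit4 -> P1=[5,4,3,0,0,4](2) P2=[7,4,6,5,2,3](0)
Move 3: P1 pit5 -> P1=[5,4,3,0,0,0](3) P2=[8,5,7,5,2,3](0)
Move 4: P2 pit4 -> P1=[5,4,3,0,0,0](3) P2=[8,5,7,5,0,4](1)
Move 5: P2 pit2 -> P1=[6,5,4,0,0,0](3) P2=[8,5,0,6,1,5](2)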